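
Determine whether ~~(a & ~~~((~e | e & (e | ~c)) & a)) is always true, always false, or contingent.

always false

~~(a & ~~~((~e | e & (e | ~c)) & a))
= ~~(a & ~~~((~e | e) & a))   [absorption]
= ~~(a & ~~~a)   [complement / identity]
= a & ~~~a   [double negation]
= a & ~a   [double negation]
= 0   [complement]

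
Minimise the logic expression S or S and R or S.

S or S and R or S
= S or S   [absorption]
= S   [idempotence]

S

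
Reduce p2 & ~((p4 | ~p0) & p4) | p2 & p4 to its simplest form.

p2

p2 & ~((p4 | ~p0) & p4) | p2 & p4
= p2 & ~p4 | p2 & p4   (absorption)
= p2   (distribution)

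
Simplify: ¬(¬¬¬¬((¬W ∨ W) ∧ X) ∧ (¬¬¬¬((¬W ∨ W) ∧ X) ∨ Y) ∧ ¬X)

¬(¬¬¬¬((¬W ∨ W) ∧ X) ∧ (¬¬¬¬((¬W ∨ W) ∧ X) ∨ Y) ∧ ¬X)
= ¬(¬¬¬¬((¬W ∨ W) ∧ X) ∧ ¬X)   (absorption)
= ¬¬¬((¬W ∨ W) ∧ X) ∨ X   (De Morgan)
= ¬¬¬X ∨ X   (complement / identity)
= ¬X ∨ X   (double negation)
= True   (complement)

True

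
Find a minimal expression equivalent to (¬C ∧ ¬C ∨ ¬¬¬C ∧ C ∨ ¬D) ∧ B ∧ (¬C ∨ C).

(¬C ∨ ¬D) ∧ B

(¬C ∧ ¬C ∨ ¬¬¬C ∧ C ∨ ¬D) ∧ B ∧ (¬C ∨ C)
= (¬C ∧ ¬C ∨ ¬¬¬C ∧ C ∨ ¬D) ∧ B   [complement / identity]
= (¬C ∧ ¬C ∨ ¬C ∧ C ∨ ¬D) ∧ B   [double negation]
= (¬C ∨ ¬D) ∧ B   [distribution]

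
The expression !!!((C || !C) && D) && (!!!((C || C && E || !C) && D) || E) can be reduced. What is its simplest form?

!D

!!!((C || !C) && D) && (!!!((C || C && E || !C) && D) || E)
= !!!((C || !C) && D) && (!!!((C || !C) && D) || E)   — absorption
= !!!((C || !C) && D)   — absorption
= !!!D   — complement / identity
= !D   — double negation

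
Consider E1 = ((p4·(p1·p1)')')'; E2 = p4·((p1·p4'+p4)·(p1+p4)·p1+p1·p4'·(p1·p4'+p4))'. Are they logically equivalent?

Yes

E1: ((p4·(p1·p1)')')'
    = ((p4·p1')')'
    = p4·p1'
E2: p4·((p1·p4'+p4)·(p1+p4)·p1+p1·p4'·(p1·p4'+p4))'
    = p4·((p1·p4'+p4)·((p1+p4)·p1+p1·p4'))'
    = p4·(p1·p4'+p4·(p1+p4)·p1)'
    = p4·(p1·p4'+p4·p1)'
    = p4·p1'
Both reduce to p4·p1', so they are equivalent.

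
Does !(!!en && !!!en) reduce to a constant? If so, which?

yes, True

!(!!en && !!!en)
= !(!!en && !en)   — double negation
= !en || en   — De Morgan
= true   — complement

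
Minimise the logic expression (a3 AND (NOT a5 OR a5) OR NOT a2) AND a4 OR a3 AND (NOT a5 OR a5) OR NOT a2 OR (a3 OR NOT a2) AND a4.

(a3 AND (NOT a5 OR a5) OR NOT a2) AND a4 OR a3 AND (NOT a5 OR a5) OR NOT a2 OR (a3 OR NOT a2) AND a4
= a3 AND (NOT a5 OR a5) OR NOT a2 OR (a3 OR NOT a2) AND a4   — absorption
= a3 OR NOT a2 OR (a3 OR NOT a2) AND a4   — complement / identity
= a3 OR NOT a2   — absorption

a3 OR NOT a2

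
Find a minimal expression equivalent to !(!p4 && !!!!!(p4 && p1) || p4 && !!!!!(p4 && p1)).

!(!p4 && !!!!!(p4 && p1) || p4 && !!!!!(p4 && p1))
= !!!!!!(p4 && p1)   [distribution]
= !!!!(p4 && p1)   [double negation]
= !!(p4 && p1)   [double negation]
= p4 && p1   [double negation]

p4 && p1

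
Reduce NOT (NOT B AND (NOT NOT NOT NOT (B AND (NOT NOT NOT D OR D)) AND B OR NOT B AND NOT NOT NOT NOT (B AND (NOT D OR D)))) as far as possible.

TRUE

NOT (NOT B AND (NOT NOT NOT NOT (B AND (NOT NOT NOT D OR D)) AND B OR NOT B AND NOT NOT NOT NOT (B AND (NOT D OR D))))
= NOT (NOT B AND (NOT NOT NOT NOT (B AND (NOT D OR D)) AND B OR NOT B AND NOT NOT NOT NOT (B AND (NOT D OR D))))   [double negation]
= NOT (NOT B AND NOT NOT NOT NOT (B AND (NOT D OR D)))   [distribution]
= NOT (NOT B AND NOT NOT (B AND (NOT D OR D)))   [double negation]
= NOT (NOT B AND NOT NOT B)   [complement / identity]
= B OR NOT B   [De Morgan]
= TRUE   [complement]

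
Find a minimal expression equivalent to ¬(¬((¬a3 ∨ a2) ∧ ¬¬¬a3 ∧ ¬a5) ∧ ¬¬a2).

¬a3 ∧ ¬a5 ∨ ¬a2

¬(¬((¬a3 ∨ a2) ∧ ¬¬¬a3 ∧ ¬a5) ∧ ¬¬a2)
= (¬a3 ∨ a2) ∧ ¬¬¬a3 ∧ ¬a5 ∨ ¬a2   (De Morgan)
= (¬a3 ∨ a2) ∧ ¬a3 ∧ ¬a5 ∨ ¬a2   (double negation)
= ¬a3 ∧ ¬a5 ∨ ¬a2   (absorption)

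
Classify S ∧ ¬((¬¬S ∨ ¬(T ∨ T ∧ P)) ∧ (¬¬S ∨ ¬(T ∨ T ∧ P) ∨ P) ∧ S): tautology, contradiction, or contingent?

contradiction

S ∧ ¬((¬¬S ∨ ¬(T ∨ T ∧ P)) ∧ (¬¬S ∨ ¬(T ∨ T ∧ P) ∨ P) ∧ S)
= S ∧ ¬((¬¬S ∨ ¬(T ∨ T ∧ P)) ∧ S)   [absorption]
= S ∧ ¬((¬¬S ∨ ¬T) ∧ S)   [absorption]
= S ∧ ¬((S ∨ ¬T) ∧ S)   [double negation]
= S ∧ ¬S   [absorption]
= False   [complement]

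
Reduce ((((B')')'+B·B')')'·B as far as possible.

0

((((B')')'+B·B')')'·B
= (((B')')'+B·B')·B   [double negation]
= ((B')')'·B   [complement / identity]
= B'·B   [double negation]
= 0   [complement]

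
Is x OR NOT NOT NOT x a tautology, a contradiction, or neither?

tautology

x OR NOT NOT NOT x
= x OR NOT x   (double negation)
= TRUE   (complement)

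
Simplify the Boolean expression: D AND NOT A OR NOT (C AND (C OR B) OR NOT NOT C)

D AND NOT A OR NOT C

D AND NOT A OR NOT (C AND (C OR B) OR NOT NOT C)
= D AND NOT A OR NOT (C AND (C OR B) OR C)
= D AND NOT A OR NOT (C OR C)
= D AND NOT A OR NOT C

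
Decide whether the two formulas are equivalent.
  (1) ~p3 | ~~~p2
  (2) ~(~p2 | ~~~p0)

E1: ~p3 | ~~~p2
    = ~p3 | ~p2   [double negation]
E2: ~(~p2 | ~~~p0)
    = ~(~p2 | ~p0)   [double negation]
    = p2 & p0   [De Morgan]
These differ: at p0=0, p2=0, p3=0, E1 = 1 but E2 = 0.

No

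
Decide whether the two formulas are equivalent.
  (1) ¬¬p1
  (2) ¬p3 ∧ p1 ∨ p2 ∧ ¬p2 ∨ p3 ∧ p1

Yes

E1: ¬¬p1
    = p1   — double negation
E2: ¬p3 ∧ p1 ∨ p2 ∧ ¬p2 ∨ p3 ∧ p1
    = ¬p3 ∧ p1 ∨ p3 ∧ p1   — complement / identity
    = p1   — distribution
Both reduce to p1, so they are equivalent.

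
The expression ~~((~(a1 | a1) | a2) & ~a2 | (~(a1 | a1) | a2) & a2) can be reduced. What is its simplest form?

~a1 | a2

~~((~(a1 | a1) | a2) & ~a2 | (~(a1 | a1) | a2) & a2)
= ~~(~(a1 | a1) | a2)   [distribution]
= ~(a1 | a1) | a2   [double negation]
= ~a1 | a2   [idempotence]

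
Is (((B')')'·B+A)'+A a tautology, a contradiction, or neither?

(((B')')'·B+A)'+A
= (B'·B+A)'+A   (double negation)
= A'+A   (complement / identity)
= 1   (complement)

tautology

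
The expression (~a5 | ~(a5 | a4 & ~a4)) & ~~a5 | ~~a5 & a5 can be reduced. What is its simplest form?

a5

(~a5 | ~(a5 | a4 & ~a4)) & ~~a5 | ~~a5 & a5
= (~a5 | ~a5) & ~~a5 | ~~a5 & a5
= ~a5 & ~~a5 | ~~a5 & a5
= ~~a5
= a5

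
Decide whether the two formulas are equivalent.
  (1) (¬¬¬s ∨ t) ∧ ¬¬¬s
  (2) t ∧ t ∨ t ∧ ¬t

No

E1: (¬¬¬s ∨ t) ∧ ¬¬¬s
    = (¬¬¬s ∨ t) ∧ ¬s   [double negation]
    = (¬s ∨ t) ∧ ¬s   [double negation]
    = ¬s   [absorption]
E2: t ∧ t ∨ t ∧ ¬t
    = t   [distribution]
These differ: at s=0, t=0, E1 = 1 but E2 = 0.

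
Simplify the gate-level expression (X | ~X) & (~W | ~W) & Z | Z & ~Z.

~W & Z

(X | ~X) & (~W | ~W) & Z | Z & ~Z
= (~W | ~W) & Z | Z & ~Z   (complement / identity)
= (~W | ~W) & Z   (complement / identity)
= ~W & Z   (idempotence)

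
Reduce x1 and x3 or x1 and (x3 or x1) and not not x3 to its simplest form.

x1 and x3 or x1 and (x3 or x1) and not not x3
= x1 and x3 or x1 and (x3 or x1) and x3
= x1 and x3 or x1 and x3
= x1 and x3

x1 and x3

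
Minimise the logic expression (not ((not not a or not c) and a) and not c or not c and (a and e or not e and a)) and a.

(not ((not not a or not c) and a) and not c or not c and (a and e or not e and a)) and a
= (not ((a or not c) and a) and not c or not c and (a and e or not e and a)) and a   [double negation]
= (not a and not c or not c and (a and e or not e and a)) and a   [absorption]
= (not a and not c or not c and a) and a   [distribution]
= not c and a   [distribution]

not c and a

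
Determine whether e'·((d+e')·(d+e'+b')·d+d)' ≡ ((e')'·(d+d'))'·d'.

E1: e'·((d+e')·(d+e'+b')·d+d)'
    = e'·((d+e')·d+d)'   (absorption)
    = e'·(d+d)'   (absorption)
    = e'·d'   (idempotence)
E2: ((e')'·(d+d'))'·d'
    = ((e')')'·d'   (complement / identity)
    = e'·d'   (double negation)
Both reduce to e'·d', so they are equivalent.

Yes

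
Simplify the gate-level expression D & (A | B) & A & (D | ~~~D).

D & (A | B) & A & (D | ~~~D)
= D & (A | B) & A & (D | ~D)
= D & (A | B) & A
= D & A

D & A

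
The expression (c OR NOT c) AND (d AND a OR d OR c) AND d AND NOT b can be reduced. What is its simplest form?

(c OR NOT c) AND (d AND a OR d OR c) AND d AND NOT b
= (c OR NOT c) AND (d OR c) AND d AND NOT b   — absorption
= (c OR NOT c) AND d AND NOT b   — absorption
= d AND NOT b   — complement / identity

d AND NOT b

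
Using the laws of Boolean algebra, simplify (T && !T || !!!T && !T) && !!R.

(T && !T || !!!T && !T) && !!R
= (T && !T || !!!T && !T) && R   (double negation)
= (T && !T || !T && !T) && R   (double negation)
= !T && R   (distribution)

!T && R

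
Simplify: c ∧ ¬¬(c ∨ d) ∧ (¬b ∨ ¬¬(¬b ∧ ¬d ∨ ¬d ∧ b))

c ∧ (¬b ∨ ¬d)

c ∧ ¬¬(c ∨ d) ∧ (¬b ∨ ¬¬(¬b ∧ ¬d ∨ ¬d ∧ b))
= c ∧ (c ∨ d) ∧ (¬b ∨ ¬¬(¬b ∧ ¬d ∨ ¬d ∧ b))   — double negation
= c ∧ (c ∨ d) ∧ (¬b ∨ ¬¬¬d)   — distribution
= c ∧ (c ∨ d) ∧ (¬b ∨ ¬d)   — double negation
= c ∧ (¬b ∨ ¬d)   — absorption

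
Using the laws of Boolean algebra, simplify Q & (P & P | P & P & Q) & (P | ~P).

Q & (P & P | P & P & Q) & (P | ~P)
= Q & P & P & (P | ~P)   — absorption
= Q & P & (P | ~P)   — idempotence
= Q & P   — complement / identity

Q & P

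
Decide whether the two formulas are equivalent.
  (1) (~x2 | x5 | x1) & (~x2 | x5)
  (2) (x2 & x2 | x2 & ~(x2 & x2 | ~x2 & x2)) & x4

E1: (~x2 | x5 | x1) & (~x2 | x5)
    = ~x2 | x5   (absorption)
E2: (x2 & x2 | x2 & ~(x2 & x2 | ~x2 & x2)) & x4
    = (x2 & x2 | x2 & ~x2) & x4   (distribution)
    = x2 & x4   (distribution)
These differ: at x1=0, x2=0, x4=0, x5=0, E1 = 1 but E2 = 0.

No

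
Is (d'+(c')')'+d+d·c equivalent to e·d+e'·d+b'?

No

E1: (d'+(c')')'+d+d·c
    = d·c'+d+d·c   — De Morgan
    = d+d·c   — absorption
    = d   — absorption
E2: e·d+e'·d+b'
    = d+b'   — distribution
These differ: at b=0, c=0, d=0, e=0, E1 = 0 but E2 = 1.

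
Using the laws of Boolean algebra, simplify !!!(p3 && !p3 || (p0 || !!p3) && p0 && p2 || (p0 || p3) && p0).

!!!(p3 && !p3 || (p0 || !!p3) && p0 && p2 || (p0 || p3) && p0)
= !(p3 && !p3 || (p0 || !!p3) && p0 && p2 || (p0 || p3) && p0)   (double negation)
= !(p3 && !p3 || (p0 || p3) && p0 && p2 || (p0 || p3) && p0)   (double negation)
= !((p0 || p3) && p0 && p2 || (p0 || p3) && p0)   (complement / identity)
= !((p0 || p3) && p0)   (absorption)
= !p0   (absorption)

!p0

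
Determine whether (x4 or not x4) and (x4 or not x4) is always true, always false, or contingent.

always true

(x4 or not x4) and (x4 or not x4)
= x4 or not x4
= True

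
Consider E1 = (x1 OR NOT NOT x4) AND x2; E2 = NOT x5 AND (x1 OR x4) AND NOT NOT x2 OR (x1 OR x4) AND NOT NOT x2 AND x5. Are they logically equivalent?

E1: (x1 OR NOT NOT x4) AND x2
    = (x1 OR x4) AND x2
E2: NOT x5 AND (x1 OR x4) AND NOT NOT x2 OR (x1 OR x4) AND NOT NOT x2 AND x5
    = (x1 OR x4) AND NOT NOT x2
    = (x1 OR x4) AND x2
Both reduce to (x1 OR x4) AND x2, so they are equivalent.

Yes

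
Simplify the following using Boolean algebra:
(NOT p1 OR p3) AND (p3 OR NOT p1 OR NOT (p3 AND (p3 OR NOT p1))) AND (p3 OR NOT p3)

(NOT p1 OR p3) AND (p3 OR NOT p1 OR NOT (p3 AND (p3 OR NOT p1))) AND (p3 OR NOT p3)
= (NOT p1 OR p3) AND (p3 OR NOT p1 OR NOT (p3 AND (p3 OR NOT p1)))   — complement / identity
= (NOT p1 OR p3) AND (p3 OR NOT p1 OR NOT p3)   — absorption
= p3 OR NOT p1 AND (NOT p1 OR NOT p3)   — distribution
= p3 OR NOT p1   — absorption

p3 OR NOT p1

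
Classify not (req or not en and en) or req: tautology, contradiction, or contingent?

not (req or not en and en) or req
= not req or req   — complement / identity
= True   — complement

tautology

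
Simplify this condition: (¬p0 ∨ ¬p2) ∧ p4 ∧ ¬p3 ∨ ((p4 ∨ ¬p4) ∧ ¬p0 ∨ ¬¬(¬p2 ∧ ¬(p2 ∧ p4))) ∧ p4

(¬p0 ∨ ¬p2) ∧ p4 ∧ ¬p3 ∨ ((p4 ∨ ¬p4) ∧ ¬p0 ∨ ¬¬(¬p2 ∧ ¬(p2 ∧ p4))) ∧ p4
= (¬p0 ∨ ¬p2) ∧ p4 ∧ ¬p3 ∨ ((p4 ∨ ¬p4) ∧ ¬p0 ∨ ¬(p2 ∨ p2 ∧ p4)) ∧ p4   — De Morgan
= (¬p0 ∨ ¬p2) ∧ p4 ∧ ¬p3 ∨ ((p4 ∨ ¬p4) ∧ ¬p0 ∨ ¬p2) ∧ p4   — absorption
= (¬p0 ∨ ¬p2) ∧ p4 ∧ ¬p3 ∨ (¬p0 ∨ ¬p2) ∧ p4   — complement / identity
= (¬p0 ∨ ¬p2) ∧ p4   — absorption

(¬p0 ∨ ¬p2) ∧ p4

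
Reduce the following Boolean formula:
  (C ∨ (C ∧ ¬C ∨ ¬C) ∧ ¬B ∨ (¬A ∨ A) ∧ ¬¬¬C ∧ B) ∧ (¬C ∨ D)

(C ∨ (C ∧ ¬C ∨ ¬C) ∧ ¬B ∨ (¬A ∨ A) ∧ ¬¬¬C ∧ B) ∧ (¬C ∨ D)
= (C ∨ (C ∧ ¬C ∨ ¬C) ∧ ¬B ∨ ¬¬¬C ∧ B) ∧ (¬C ∨ D)   [complement / identity]
= (C ∨ ¬C ∧ ¬B ∨ ¬¬¬C ∧ B) ∧ (¬C ∨ D)   [complement / identity]
= (C ∨ ¬C ∧ ¬B ∨ ¬C ∧ B) ∧ (¬C ∨ D)   [double negation]
= (C ∨ ¬C) ∧ (¬C ∨ D)   [distribution]
= ¬C ∨ D   [complement / identity]

¬C ∨ D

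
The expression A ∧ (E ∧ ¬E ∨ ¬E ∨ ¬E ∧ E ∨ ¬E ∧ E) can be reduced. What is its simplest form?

A ∧ (E ∧ ¬E ∨ ¬E ∨ ¬E ∧ E ∨ ¬E ∧ E)
= A ∧ (E ∧ ¬E ∨ ¬E ∨ ¬E ∧ E)   (idempotence)
= A ∧ (¬E ∨ ¬E ∧ E)   (complement / identity)
= A ∧ ¬E   (complement / identity)

A ∧ ¬E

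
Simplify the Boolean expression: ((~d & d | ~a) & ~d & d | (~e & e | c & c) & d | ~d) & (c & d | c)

c

((~d & d | ~a) & ~d & d | (~e & e | c & c) & d | ~d) & (c & d | c)
= (~d & d | (~e & e | c & c) & d | ~d) & (c & d | c)   [absorption]
= (~d & d | (~e & e | c) & d | ~d) & (c & d | c)   [idempotence]
= ((~e & e | c) & d | ~d) & (c & d | c)   [complement / identity]
= (c & d | ~d) & (c & d | c)   [complement / identity]
= ~d & c | c & d   [distribution]
= c   [distribution]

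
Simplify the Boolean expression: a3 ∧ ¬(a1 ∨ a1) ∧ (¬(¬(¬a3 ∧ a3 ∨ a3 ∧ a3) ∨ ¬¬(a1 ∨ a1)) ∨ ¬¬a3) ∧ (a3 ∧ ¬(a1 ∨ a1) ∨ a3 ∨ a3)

a3 ∧ ¬a1

a3 ∧ ¬(a1 ∨ a1) ∧ (¬(¬(¬a3 ∧ a3 ∨ a3 ∧ a3) ∨ ¬¬(a1 ∨ a1)) ∨ ¬¬a3) ∧ (a3 ∧ ¬(a1 ∨ a1) ∨ a3 ∨ a3)
= a3 ∧ ¬(a1 ∨ a1) ∧ (¬(¬a3 ∨ ¬¬(a1 ∨ a1)) ∨ ¬¬a3) ∧ (a3 ∧ ¬(a1 ∨ a1) ∨ a3 ∨ a3)
= a3 ∧ ¬(a1 ∨ a1) ∧ (¬(¬a3 ∨ ¬¬(a1 ∨ a1)) ∨ a3) ∧ (a3 ∧ ¬(a1 ∨ a1) ∨ a3 ∨ a3)
= a3 ∧ ¬(a1 ∨ a1) ∧ (a3 ∧ ¬(a1 ∨ a1) ∨ a3) ∧ (a3 ∧ ¬(a1 ∨ a1) ∨ a3 ∨ a3)
= a3 ∧ ¬(a1 ∨ a1) ∧ (a3 ∧ ¬(a1 ∨ a1) ∨ a3)
= a3 ∧ ¬(a1 ∨ a1)
= a3 ∧ ¬a1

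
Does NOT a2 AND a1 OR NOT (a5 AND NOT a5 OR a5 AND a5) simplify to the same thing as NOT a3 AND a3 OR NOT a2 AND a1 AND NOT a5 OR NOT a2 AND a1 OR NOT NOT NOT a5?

E1: NOT a2 AND a1 OR NOT (a5 AND NOT a5 OR a5 AND a5)
    = NOT a2 AND a1 OR NOT a5   — distribution
E2: NOT a3 AND a3 OR NOT a2 AND a1 AND NOT a5 OR NOT a2 AND a1 OR NOT NOT NOT a5
    = NOT a3 AND a3 OR NOT a2 AND a1 AND NOT a5 OR NOT a2 AND a1 OR NOT a5   — double negation
    = NOT a3 AND a3 OR NOT a2 AND a1 OR NOT a5   — absorption
    = NOT a2 AND a1 OR NOT a5   — complement / identity
Both reduce to NOT a2 AND a1 OR NOT a5, so they are equivalent.

Yes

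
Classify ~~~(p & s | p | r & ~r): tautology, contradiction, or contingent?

~~~(p & s | p | r & ~r)
= ~~~(p & s | p)   (complement / identity)
= ~~~p   (absorption)
= ~p   (double negation)
This depends on p, so it is not a constant.

contingent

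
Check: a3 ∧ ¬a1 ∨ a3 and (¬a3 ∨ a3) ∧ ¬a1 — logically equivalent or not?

No

E1: a3 ∧ ¬a1 ∨ a3
    = a3   [absorption]
E2: (¬a3 ∨ a3) ∧ ¬a1
    = ¬a1   [complement / identity]
These differ: at a1=0, a3=0, E1 = 0 but E2 = 1.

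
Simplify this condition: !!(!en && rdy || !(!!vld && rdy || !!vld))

!en && rdy || !vld

!!(!en && rdy || !(!!vld && rdy || !!vld))
= !!(!en && rdy || !!!vld)
= !!(!en && rdy || !vld)
= !en && rdy || !vld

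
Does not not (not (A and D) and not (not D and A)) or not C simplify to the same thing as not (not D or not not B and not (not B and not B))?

No

E1: not not (not (A and D) and not (not D and A)) or not C
    = not (A and D or not D and A) or not C   — De Morgan
    = not A or not C   — distribution
E2: not (not D or not not B and not (not B and not B))
    = not (not D or not not B and not not B)   — idempotence
    = not (not D or not not B)   — idempotence
    = D and not B   — De Morgan
These differ: at A=0, B=1, C=0, D=0, E1 = 1 but E2 = 0.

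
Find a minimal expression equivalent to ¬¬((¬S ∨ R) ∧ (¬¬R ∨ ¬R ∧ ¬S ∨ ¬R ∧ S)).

¬¬((¬S ∨ R) ∧ (¬¬R ∨ ¬R ∧ ¬S ∨ ¬R ∧ S))
= ¬¬((¬S ∨ R) ∧ (¬¬R ∨ ¬R))   — distribution
= (¬S ∨ R) ∧ (¬¬R ∨ ¬R)   — double negation
= (¬S ∨ R) ∧ (R ∨ ¬R)   — double negation
= ¬S ∨ R   — complement / identity

¬S ∨ R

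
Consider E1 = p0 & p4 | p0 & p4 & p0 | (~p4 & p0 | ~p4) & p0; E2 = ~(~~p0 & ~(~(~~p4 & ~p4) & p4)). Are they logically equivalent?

No

E1: p0 & p4 | p0 & p4 & p0 | (~p4 & p0 | ~p4) & p0
    = p0 & p4 | p0 & p4 & p0 | ~p4 & p0   (absorption)
    = p0 & p4 | ~p4 & p0   (absorption)
    = p0   (distribution)
E2: ~(~~p0 & ~(~(~~p4 & ~p4) & p4))
    = ~p0 | ~(~~p4 & ~p4) & p4   (De Morgan)
    = ~p0 | (~p4 | p4) & p4   (De Morgan)
    = ~p0 | p4   (complement / identity)
These differ: at p0=0, p4=0, E1 = 0 but E2 = 1.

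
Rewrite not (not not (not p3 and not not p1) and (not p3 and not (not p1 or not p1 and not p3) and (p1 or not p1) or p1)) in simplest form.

not (not not (not p3 and not not p1) and (not p3 and not (not p1 or not p1 and not p3) and (p1 or not p1) or p1))
= not (not not (not p3 and not not p1) and (not p3 and not (not p1 or not p1 and not p3) or p1))   [complement / identity]
= not (not not (not p3 and not not p1) and (not p3 and not not p1 or p1))   [absorption]
= not (not p3 and not not p1 and (not p3 and not not p1 or p1))   [double negation]
= not (not p3 and not not p1)   [absorption]
= p3 or not p1   [De Morgan]

p3 or not p1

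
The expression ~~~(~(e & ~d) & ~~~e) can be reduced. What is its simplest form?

e

~~~(~(e & ~d) & ~~~e)
= ~(~(e & ~d) & ~~~e)   [double negation]
= ~(~(e & ~d) & ~e)   [double negation]
= e & ~d | e   [De Morgan]
= e   [absorption]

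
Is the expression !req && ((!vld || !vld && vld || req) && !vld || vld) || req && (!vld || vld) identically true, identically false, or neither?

identically true

!req && ((!vld || !vld && vld || req) && !vld || vld) || req && (!vld || vld)
= !req && ((!vld || req) && !vld || vld) || req && (!vld || vld)   (complement / identity)
= !req && (!vld || vld) || req && (!vld || vld)   (absorption)
= !vld || vld   (distribution)
= true   (complement)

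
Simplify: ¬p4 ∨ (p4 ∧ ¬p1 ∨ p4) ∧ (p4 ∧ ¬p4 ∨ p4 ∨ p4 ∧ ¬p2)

¬p4 ∨ (p4 ∧ ¬p1 ∨ p4) ∧ (p4 ∧ ¬p4 ∨ p4 ∨ p4 ∧ ¬p2)
= ¬p4 ∨ (p4 ∧ ¬p1 ∨ p4) ∧ (p4 ∨ p4 ∧ ¬p2)
= ¬p4 ∨ (p4 ∧ ¬p1 ∨ p4) ∧ p4
= ¬p4 ∨ p4 ∧ p4
= ¬p4 ∨ p4
= True

True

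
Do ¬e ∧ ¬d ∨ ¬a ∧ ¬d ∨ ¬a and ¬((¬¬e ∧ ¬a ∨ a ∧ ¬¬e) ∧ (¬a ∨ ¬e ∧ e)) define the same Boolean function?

E1: ¬e ∧ ¬d ∨ ¬a ∧ ¬d ∨ ¬a
    = ¬e ∧ ¬d ∨ ¬a   — absorption
E2: ¬((¬¬e ∧ ¬a ∨ a ∧ ¬¬e) ∧ (¬a ∨ ¬e ∧ e))
    = ¬(¬¬e ∧ (¬a ∨ ¬e ∧ e))   — distribution
    = ¬(¬¬e ∧ ¬a)   — complement / identity
    = ¬e ∨ a   — De Morgan
These differ: at a=0, d=1, e=1, E1 = 1 but E2 = 0.

No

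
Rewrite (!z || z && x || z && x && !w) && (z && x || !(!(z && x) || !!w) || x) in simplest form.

x

(!z || z && x || z && x && !w) && (z && x || !(!(z && x) || !!w) || x)
= (!z || z && x || z && x && !w) && (z && x || z && x && !w || x)   (De Morgan)
= z && x || z && x && !w || !z && x   (distribution)
= z && x || !z && x   (absorption)
= x   (distribution)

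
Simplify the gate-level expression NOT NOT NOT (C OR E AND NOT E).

NOT NOT NOT (C OR E AND NOT E)
= NOT NOT NOT C   [complement / identity]
= NOT C   [double negation]

NOT C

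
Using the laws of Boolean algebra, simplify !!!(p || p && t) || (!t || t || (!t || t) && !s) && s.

!p || s

!!!(p || p && t) || (!t || t || (!t || t) && !s) && s
= !!!p || (!t || t || (!t || t) && !s) && s   [absorption]
= !!!p || (!t || t) && s   [absorption]
= !p || (!t || t) && s   [double negation]
= !p || s   [complement / identity]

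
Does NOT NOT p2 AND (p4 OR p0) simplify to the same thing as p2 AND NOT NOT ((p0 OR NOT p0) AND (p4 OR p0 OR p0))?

Yes

E1: NOT NOT p2 AND (p4 OR p0)
    = p2 AND (p4 OR p0)
E2: p2 AND NOT NOT ((p0 OR NOT p0) AND (p4 OR p0 OR p0))
    = p2 AND NOT NOT (p4 OR p0 OR p0)
    = p2 AND (p4 OR p0 OR p0)
    = p2 AND (p4 OR p0)
Both reduce to p2 AND (p4 OR p0), so they are equivalent.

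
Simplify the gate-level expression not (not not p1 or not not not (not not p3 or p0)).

not (not not p1 or not not not (not not p3 or p0))
= not (not not p1 or not not not (p3 or p0))
= not (not not p1 or not (p3 or p0))
= not p1 and (p3 or p0)

not p1 and (p3 or p0)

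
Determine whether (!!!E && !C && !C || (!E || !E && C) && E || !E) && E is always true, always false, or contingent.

(!!!E && !C && !C || (!E || !E && C) && E || !E) && E
= (!!!E && !C && !C || !E && E || !E) && E   (absorption)
= (!!!E && !C && !C || !E) && E   (complement / identity)
= (!!!E && !C || !E) && E   (idempotence)
= (!E && !C || !E) && E   (double negation)
= !E && E   (absorption)
= false   (complement)

always false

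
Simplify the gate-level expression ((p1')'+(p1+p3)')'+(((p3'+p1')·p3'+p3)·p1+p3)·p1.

p1+p3

((p1')'+(p1+p3)')'+(((p3'+p1')·p3'+p3)·p1+p3)·p1
= ((p1')'+(p1+p3)')'+((p3'+p3)·p1+p3)·p1
= p1'·(p1+p3)+((p3'+p3)·p1+p3)·p1
= p1'·(p1+p3)+(p1+p3)·p1
= p1+p3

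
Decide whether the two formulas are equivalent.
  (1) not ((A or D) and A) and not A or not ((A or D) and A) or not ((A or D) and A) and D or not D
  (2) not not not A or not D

E1: not ((A or D) and A) and not A or not ((A or D) and A) or not ((A or D) and A) and D or not D
    = not ((A or D) and A) and not A or not ((A or D) and A) or not D
    = not ((A or D) and A) or not D
    = not A or not D
E2: not not not A or not D
    = not A or not D
Both reduce to not A or not D, so they are equivalent.

Yes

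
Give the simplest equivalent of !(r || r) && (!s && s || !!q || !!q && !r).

!r && q

!(r || r) && (!s && s || !!q || !!q && !r)
= !r && (!s && s || !!q || !!q && !r)   — idempotence
= !r && (!!q || !!q && !r)   — complement / identity
= !r && !!q   — absorption
= !r && q   — double negation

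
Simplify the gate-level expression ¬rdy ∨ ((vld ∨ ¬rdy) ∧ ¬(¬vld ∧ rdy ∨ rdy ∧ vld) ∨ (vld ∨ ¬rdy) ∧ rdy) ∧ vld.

¬rdy ∨ vld

¬rdy ∨ ((vld ∨ ¬rdy) ∧ ¬(¬vld ∧ rdy ∨ rdy ∧ vld) ∨ (vld ∨ ¬rdy) ∧ rdy) ∧ vld
= ¬rdy ∨ ((vld ∨ ¬rdy) ∧ ¬rdy ∨ (vld ∨ ¬rdy) ∧ rdy) ∧ vld   — distribution
= ¬rdy ∨ (vld ∨ ¬rdy) ∧ vld   — distribution
= ¬rdy ∨ vld   — absorption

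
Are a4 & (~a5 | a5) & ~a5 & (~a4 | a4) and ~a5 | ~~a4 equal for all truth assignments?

E1: a4 & (~a5 | a5) & ~a5 & (~a4 | a4)
    = a4 & ~a5 & (~a4 | a4)
    = a4 & ~a5
E2: ~a5 | ~~a4
    = ~a5 | a4
These differ: at a4=0, a5=0, E1 = 0 but E2 = 1.

No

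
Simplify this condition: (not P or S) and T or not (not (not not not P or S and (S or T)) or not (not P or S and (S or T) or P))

(not P or S) and T or not (not (not not not P or S and (S or T)) or not (not P or S and (S or T) or P))
= (not P or S) and T or (not not not P or S and (S or T)) and (not P or S and (S or T) or P)   — De Morgan
= (not P or S) and T or (not P or S and (S or T)) and (not P or S and (S or T) or P)   — double negation
= (not P or S) and T or not P or S and (S or T)   — absorption
= (not P or S) and T or not P or S   — absorption
= not P or S   — absorption

not P or S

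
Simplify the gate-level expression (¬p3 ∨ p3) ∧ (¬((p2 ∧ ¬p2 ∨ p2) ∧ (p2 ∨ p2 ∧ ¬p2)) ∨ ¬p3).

¬p2 ∨ ¬p3

(¬p3 ∨ p3) ∧ (¬((p2 ∧ ¬p2 ∨ p2) ∧ (p2 ∨ p2 ∧ ¬p2)) ∨ ¬p3)
= ¬((p2 ∧ ¬p2 ∨ p2) ∧ (p2 ∨ p2 ∧ ¬p2)) ∨ ¬p3   [complement / identity]
= ¬(p2 ∧ ¬p2 ∨ p2 ∧ p2) ∨ ¬p3   [distribution]
= ¬p2 ∨ ¬p3   [distribution]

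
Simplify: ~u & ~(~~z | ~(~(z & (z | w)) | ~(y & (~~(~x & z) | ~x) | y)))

~u & ~z

~u & ~(~~z | ~(~(z & (z | w)) | ~(y & (~~(~x & z) | ~x) | y)))
= ~u & ~(~~z | ~(~(z & (z | w)) | ~(y & (~x & z | ~x) | y)))   [double negation]
= ~u & ~(~~z | ~(~(z & (z | w)) | ~(y & ~x | y)))   [absorption]
= ~u & ~(~~z | ~(~z | ~(y & ~x | y)))   [absorption]
= ~u & ~z & (~z | ~(y & ~x | y))   [De Morgan]
= ~u & ~z & (~z | ~y)   [absorption]
= ~u & ~z   [absorption]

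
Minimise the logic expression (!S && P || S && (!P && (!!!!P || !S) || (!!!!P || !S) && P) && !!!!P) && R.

P && R

(!S && P || S && (!P && (!!!!P || !S) || (!!!!P || !S) && P) && !!!!P) && R
= (!S && P || S && (!!!!P || !S) && !!!!P) && R
= (!S && P || S && !!!!P) && R
= (!S && P || S && !!P) && R
= (!S && P || S && P) && R
= P && R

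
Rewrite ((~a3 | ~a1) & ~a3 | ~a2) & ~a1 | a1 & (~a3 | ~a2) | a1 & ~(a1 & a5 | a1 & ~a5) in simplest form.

~a3 | ~a2

((~a3 | ~a1) & ~a3 | ~a2) & ~a1 | a1 & (~a3 | ~a2) | a1 & ~(a1 & a5 | a1 & ~a5)
= (~a3 | ~a2) & ~a1 | a1 & (~a3 | ~a2) | a1 & ~(a1 & a5 | a1 & ~a5)   — absorption
= ~a3 | ~a2 | a1 & ~(a1 & a5 | a1 & ~a5)   — distribution
= ~a3 | ~a2 | a1 & ~a1   — distribution
= ~a3 | ~a2   — complement / identity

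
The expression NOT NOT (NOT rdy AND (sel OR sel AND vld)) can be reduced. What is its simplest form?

NOT NOT (NOT rdy AND (sel OR sel AND vld))
= NOT NOT (NOT rdy AND sel)   [absorption]
= NOT rdy AND sel   [double negation]

NOT rdy AND sel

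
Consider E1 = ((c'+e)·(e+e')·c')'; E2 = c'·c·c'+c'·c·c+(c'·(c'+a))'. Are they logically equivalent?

Yes

E1: ((c'+e)·(e+e')·c')'
    = ((c'+e)·c')'
    = (c')'
    = c
E2: c'·c·c'+c'·c·c+(c'·(c'+a))'
    = c'·c+(c'·(c'+a))'
    = c'·c+(c')'
    = (c')'
    = c
Both reduce to c, so they are equivalent.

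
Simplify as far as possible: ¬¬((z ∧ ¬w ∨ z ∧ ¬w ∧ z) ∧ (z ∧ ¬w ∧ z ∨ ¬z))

z ∧ ¬w

¬¬((z ∧ ¬w ∨ z ∧ ¬w ∧ z) ∧ (z ∧ ¬w ∧ z ∨ ¬z))
= ¬¬(z ∧ ¬w ∧ z ∨ z ∧ ¬w ∧ ¬z)   (distribution)
= ¬¬(z ∧ ¬w)   (distribution)
= z ∧ ¬w   (double negation)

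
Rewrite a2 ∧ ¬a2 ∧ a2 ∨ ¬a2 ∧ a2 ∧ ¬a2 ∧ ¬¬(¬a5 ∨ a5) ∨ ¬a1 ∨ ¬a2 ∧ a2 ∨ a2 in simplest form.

a2 ∧ ¬a2 ∧ a2 ∨ ¬a2 ∧ a2 ∧ ¬a2 ∧ ¬¬(¬a5 ∨ a5) ∨ ¬a1 ∨ ¬a2 ∧ a2 ∨ a2
= a2 ∧ ¬a2 ∧ a2 ∨ ¬a2 ∧ a2 ∧ ¬a2 ∧ (¬a5 ∨ a5) ∨ ¬a1 ∨ ¬a2 ∧ a2 ∨ a2   (double negation)
= a2 ∧ ¬a2 ∧ a2 ∨ ¬a2 ∧ a2 ∧ ¬a2 ∨ ¬a1 ∨ ¬a2 ∧ a2 ∨ a2   (complement / identity)
= a2 ∧ ¬a2 ∨ ¬a1 ∨ ¬a2 ∧ a2 ∨ a2   (distribution)
= a2 ∧ ¬a2 ∨ ¬a1 ∨ a2   (complement / identity)
= ¬a1 ∨ a2   (complement / identity)

¬a1 ∨ a2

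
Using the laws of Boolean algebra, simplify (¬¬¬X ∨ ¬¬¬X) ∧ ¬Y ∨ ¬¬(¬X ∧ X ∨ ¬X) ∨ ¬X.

(¬¬¬X ∨ ¬¬¬X) ∧ ¬Y ∨ ¬¬(¬X ∧ X ∨ ¬X) ∨ ¬X
= (¬¬¬X ∨ ¬¬¬X) ∧ ¬Y ∨ ¬¬¬X ∨ ¬X   (complement / identity)
= (¬¬¬X ∨ ¬X) ∧ ¬Y ∨ ¬¬¬X ∨ ¬X   (double negation)
= ¬¬¬X ∨ ¬X   (absorption)
= ¬X ∨ ¬X   (double negation)
= ¬X   (idempotence)

¬X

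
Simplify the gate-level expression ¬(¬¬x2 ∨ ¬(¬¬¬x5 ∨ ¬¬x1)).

¬x2 ∧ (¬x5 ∨ x1)

¬(¬¬x2 ∨ ¬(¬¬¬x5 ∨ ¬¬x1))
= ¬(¬¬x2 ∨ ¬(¬x5 ∨ ¬¬x1))   [double negation]
= ¬(¬¬x2 ∨ ¬(¬x5 ∨ x1))   [double negation]
= ¬x2 ∧ (¬x5 ∨ x1)   [De Morgan]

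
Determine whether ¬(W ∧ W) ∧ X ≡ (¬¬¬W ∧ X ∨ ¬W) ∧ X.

E1: ¬(W ∧ W) ∧ X
    = ¬W ∧ X   (idempotence)
E2: (¬¬¬W ∧ X ∨ ¬W) ∧ X
    = (¬W ∧ X ∨ ¬W) ∧ X   (double negation)
    = ¬W ∧ X   (absorption)
Both reduce to ¬W ∧ X, so they are equivalent.

Yes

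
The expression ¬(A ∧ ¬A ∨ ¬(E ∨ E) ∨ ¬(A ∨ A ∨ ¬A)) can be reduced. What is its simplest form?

¬(A ∧ ¬A ∨ ¬(E ∨ E) ∨ ¬(A ∨ A ∨ ¬A))
= ¬(A ∧ ¬A ∨ ¬E ∨ ¬(A ∨ A ∨ ¬A))   (idempotence)
= ¬(A ∧ ¬A ∨ ¬E ∨ ¬(A ∨ ¬A))   (idempotence)
= ¬(¬E ∨ ¬(A ∨ ¬A))   (complement / identity)
= E ∧ (A ∨ ¬A)   (De Morgan)
= E   (complement / identity)

E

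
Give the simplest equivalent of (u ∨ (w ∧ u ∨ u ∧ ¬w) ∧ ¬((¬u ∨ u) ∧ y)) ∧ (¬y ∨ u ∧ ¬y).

u ∧ ¬y

(u ∨ (w ∧ u ∨ u ∧ ¬w) ∧ ¬((¬u ∨ u) ∧ y)) ∧ (¬y ∨ u ∧ ¬y)
= (u ∨ u ∧ ¬((¬u ∨ u) ∧ y)) ∧ (¬y ∨ u ∧ ¬y)   [distribution]
= (u ∨ u ∧ ¬y) ∧ (¬y ∨ u ∧ ¬y)   [complement / identity]
= u ∧ ¬y ∨ u ∧ ¬y   [distribution]
= u ∧ ¬y   [idempotence]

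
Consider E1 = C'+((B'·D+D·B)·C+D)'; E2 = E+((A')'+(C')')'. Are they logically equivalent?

No

E1: C'+((B'·D+D·B)·C+D)'
    = C'+(D·C+D)'
    = C'+D'
E2: E+((A')'+(C')')'
    = E+A'·C'
These differ: at A=1, B=0, C=1, D=1, E=1, E1 = 0 but E2 = 1.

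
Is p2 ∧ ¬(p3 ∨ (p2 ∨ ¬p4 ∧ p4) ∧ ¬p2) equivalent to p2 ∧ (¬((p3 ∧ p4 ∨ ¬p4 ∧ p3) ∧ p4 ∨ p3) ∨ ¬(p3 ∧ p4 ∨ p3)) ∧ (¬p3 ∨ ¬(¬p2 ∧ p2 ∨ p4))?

E1: p2 ∧ ¬(p3 ∨ (p2 ∨ ¬p4 ∧ p4) ∧ ¬p2)
    = p2 ∧ ¬(p3 ∨ p2 ∧ ¬p2)   [complement / identity]
    = p2 ∧ ¬p3   [complement / identity]
E2: p2 ∧ (¬((p3 ∧ p4 ∨ ¬p4 ∧ p3) ∧ p4 ∨ p3) ∨ ¬(p3 ∧ p4 ∨ p3)) ∧ (¬p3 ∨ ¬(¬p2 ∧ p2 ∨ p4))
    = p2 ∧ (¬(p3 ∧ p4 ∨ p3) ∨ ¬(p3 ∧ p4 ∨ p3)) ∧ (¬p3 ∨ ¬(¬p2 ∧ p2 ∨ p4))   [distribution]
    = p2 ∧ ¬(p3 ∧ p4 ∨ p3) ∧ (¬p3 ∨ ¬(¬p2 ∧ p2 ∨ p4))   [idempotence]
    = p2 ∧ ¬(p3 ∧ p4 ∨ p3) ∧ (¬p3 ∨ ¬p4)   [complement / identity]
    = p2 ∧ ¬p3 ∧ (¬p3 ∨ ¬p4)   [absorption]
    = p2 ∧ ¬p3   [absorption]
Both reduce to p2 ∧ ¬p3, so they are equivalent.

Yes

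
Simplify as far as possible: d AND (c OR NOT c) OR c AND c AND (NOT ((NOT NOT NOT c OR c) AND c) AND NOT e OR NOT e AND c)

d OR c AND NOT e

d AND (c OR NOT c) OR c AND c AND (NOT ((NOT NOT NOT c OR c) AND c) AND NOT e OR NOT e AND c)
= d AND (c OR NOT c) OR c AND c AND (NOT ((NOT c OR c) AND c) AND NOT e OR NOT e AND c)   — double negation
= d AND (c OR NOT c) OR c AND c AND (NOT c AND NOT e OR NOT e AND c)   — complement / identity
= d OR c AND c AND (NOT c AND NOT e OR NOT e AND c)   — complement / identity
= d OR c AND (NOT c AND NOT e OR NOT e AND c)   — idempotence
= d OR c AND NOT e   — distribution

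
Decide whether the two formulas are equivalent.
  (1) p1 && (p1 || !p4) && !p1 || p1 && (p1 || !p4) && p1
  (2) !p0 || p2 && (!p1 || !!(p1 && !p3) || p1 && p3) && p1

No

E1: p1 && (p1 || !p4) && !p1 || p1 && (p1 || !p4) && p1
    = (!p1 || p1) && p1 && (p1 || !p4)   [distribution]
    = (!p1 || p1) && p1   [absorption]
    = p1   [complement / identity]
E2: !p0 || p2 && (!p1 || !!(p1 && !p3) || p1 && p3) && p1
    = !p0 || p2 && (!p1 || p1 && !p3 || p1 && p3) && p1   [double negation]
    = !p0 || p2 && (!p1 || p1) && p1   [distribution]
    = !p0 || p2 && p1   [complement / identity]
These differ: at p0=0, p1=0, p2=0, p3=0, p4=0, E1 = 0 but E2 = 1.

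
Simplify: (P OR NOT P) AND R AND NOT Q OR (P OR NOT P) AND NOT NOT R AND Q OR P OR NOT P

(P OR NOT P) AND R AND NOT Q OR (P OR NOT P) AND NOT NOT R AND Q OR P OR NOT P
= (P OR NOT P) AND R AND NOT Q OR (P OR NOT P) AND R AND Q OR P OR NOT P   [double negation]
= (P OR NOT P) AND R OR P OR NOT P   [distribution]
= P OR NOT P   [absorption]
= TRUE   [complement]

TRUE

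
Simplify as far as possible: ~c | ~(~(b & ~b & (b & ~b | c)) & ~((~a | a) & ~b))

~c | ~b

~c | ~(~(b & ~b & (b & ~b | c)) & ~((~a | a) & ~b))
= ~c | b & ~b & (b & ~b | c) | (~a | a) & ~b   (De Morgan)
= ~c | b & ~b | (~a | a) & ~b   (absorption)
= ~c | b & ~b | ~b   (complement / identity)
= ~c | ~b   (complement / identity)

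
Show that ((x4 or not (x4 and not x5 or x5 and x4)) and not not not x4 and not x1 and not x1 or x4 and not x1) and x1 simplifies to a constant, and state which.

False

((x4 or not (x4 and not x5 or x5 and x4)) and not not not x4 and not x1 and not x1 or x4 and not x1) and x1
= ((x4 or not (x4 and not x5 or x5 and x4)) and not x4 and not x1 and not x1 or x4 and not x1) and x1   — double negation
= ((x4 or not x4) and not x4 and not x1 and not x1 or x4 and not x1) and x1   — distribution
= ((x4 or not x4) and not x4 and not x1 or x4 and not x1) and x1   — idempotence
= (not x4 and not x1 or x4 and not x1) and x1   — complement / identity
= not x1 and x1   — distribution
= False   — complement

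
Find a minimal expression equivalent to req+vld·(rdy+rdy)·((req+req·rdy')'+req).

req+vld·(rdy+rdy)·((req+req·rdy')'+req)
= req+vld·(rdy+rdy)·(req'+req)
= req+vld·rdy·(req'+req)
= req+vld·rdy

req+vld·rdy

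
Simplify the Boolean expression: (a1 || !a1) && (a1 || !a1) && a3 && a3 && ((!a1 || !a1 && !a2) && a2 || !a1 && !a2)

a3 && !a1

(a1 || !a1) && (a1 || !a1) && a3 && a3 && ((!a1 || !a1 && !a2) && a2 || !a1 && !a2)
= (a1 || !a1) && (a1 || !a1) && a3 && a3 && (!a1 && a2 || !a1 && !a2)   [absorption]
= (a1 || !a1) && a3 && a3 && (!a1 && a2 || !a1 && !a2)   [idempotence]
= (a1 || !a1) && a3 && a3 && !a1   [distribution]
= (a1 || !a1) && a3 && !a1   [idempotence]
= a3 && !a1   [complement / identity]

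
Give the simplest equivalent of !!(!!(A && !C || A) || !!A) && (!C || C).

!!(!!(A && !C || A) || !!A) && (!C || C)
= !!(!!(A && !C || A) || !!A)   — complement / identity
= !(!(A && !C || A) && !A)   — De Morgan
= !(!A && !A)   — absorption
= !!A   — idempotence
= A   — double negation

A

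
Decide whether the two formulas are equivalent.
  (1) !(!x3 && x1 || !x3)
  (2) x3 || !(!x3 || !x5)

Yes

E1: !(!x3 && x1 || !x3)
    = !!x3   — absorption
    = x3   — double negation
E2: x3 || !(!x3 || !x5)
    = x3 || x3 && x5   — De Morgan
    = x3   — absorption
Both reduce to x3, so they are equivalent.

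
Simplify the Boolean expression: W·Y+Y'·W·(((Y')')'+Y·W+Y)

W

W·Y+Y'·W·(((Y')')'+Y·W+Y)
= W·Y+Y'·W·(Y'+Y·W+Y)   — double negation
= W·Y+Y'·W·(Y'+Y)   — absorption
= W·Y+Y'·W   — complement / identity
= W   — distribution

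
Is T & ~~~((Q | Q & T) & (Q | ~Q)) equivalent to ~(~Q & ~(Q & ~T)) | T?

E1: T & ~~~((Q | Q & T) & (Q | ~Q))
    = T & ~~~(Q & (Q | ~Q))   (absorption)
    = T & ~~~Q   (complement / identity)
    = T & ~Q   (double negation)
E2: ~(~Q & ~(Q & ~T)) | T
    = Q | Q & ~T | T   (De Morgan)
    = Q | T   (absorption)
These differ: at Q=1, T=0, E1 = 0 but E2 = 1.

No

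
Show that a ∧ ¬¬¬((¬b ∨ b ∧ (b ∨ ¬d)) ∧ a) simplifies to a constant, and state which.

False

a ∧ ¬¬¬((¬b ∨ b ∧ (b ∨ ¬d)) ∧ a)
= a ∧ ¬¬¬((¬b ∨ b) ∧ a)   — absorption
= a ∧ ¬((¬b ∨ b) ∧ a)   — double negation
= a ∧ ¬a   — complement / identity
= False   — complement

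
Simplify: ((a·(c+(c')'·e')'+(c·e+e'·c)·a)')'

a

((a·(c+(c')'·e')'+(c·e+e'·c)·a)')'
= ((a·(c+c·e')'+(c·e+e'·c)·a)')'   (double negation)
= ((a·c'+(c·e+e'·c)·a)')'   (absorption)
= ((a·c'+c·a)')'   (distribution)
= (a')'   (distribution)
= a   (double negation)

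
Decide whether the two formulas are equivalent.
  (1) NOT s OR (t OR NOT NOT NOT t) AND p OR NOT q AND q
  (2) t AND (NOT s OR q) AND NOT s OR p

E1: NOT s OR (t OR NOT NOT NOT t) AND p OR NOT q AND q
    = NOT s OR (t OR NOT t) AND p OR NOT q AND q
    = NOT s OR (t OR NOT t) AND p
    = NOT s OR p
E2: t AND (NOT s OR q) AND NOT s OR p
    = t AND NOT s OR p
These differ: at p=0, q=0, s=0, t=0, E1 = 1 but E2 = 0.

No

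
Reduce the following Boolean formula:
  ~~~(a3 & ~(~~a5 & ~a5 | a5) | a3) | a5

~a3 | a5

~~~(a3 & ~(~~a5 & ~a5 | a5) | a3) | a5
= ~~~(a3 & ~(a5 & ~a5 | a5) | a3) | a5   [double negation]
= ~~~(a3 & ~a5 | a3) | a5   [complement / identity]
= ~(a3 & ~a5 | a3) | a5   [double negation]
= ~a3 | a5   [absorption]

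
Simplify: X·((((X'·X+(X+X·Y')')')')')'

X·((((X'·X+(X+X·Y')')')')')'
= X·((((X'·X+X')')')')'   (absorption)
= X·((X'·X+X')')'   (double negation)
= X·(X'·X+X')   (double negation)
= X·X'   (complement / identity)
= 0   (complement)

0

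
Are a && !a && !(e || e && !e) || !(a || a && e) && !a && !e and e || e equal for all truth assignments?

No

E1: a && !a && !(e || e && !e) || !(a || a && e) && !a && !e
    = a && !a && !e || !(a || a && e) && !a && !e
    = a && !a && !e || !a && !a && !e
    = !a && !e
E2: e || e
    = e
These differ: at a=0, e=1, E1 = 0 but E2 = 1.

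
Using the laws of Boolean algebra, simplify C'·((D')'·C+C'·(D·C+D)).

C'·((D')'·C+C'·(D·C+D))
= C'·((D')'·C+C'·D)   (absorption)
= C'·(D·C+C'·D)   (double negation)
= C'·D   (distribution)

C'·D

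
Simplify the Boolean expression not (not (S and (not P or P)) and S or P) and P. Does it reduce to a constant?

not (not (S and (not P or P)) and S or P) and P
= not (not S and S or P) and P   (complement / identity)
= not P and P   (complement / identity)
= False   (complement)

False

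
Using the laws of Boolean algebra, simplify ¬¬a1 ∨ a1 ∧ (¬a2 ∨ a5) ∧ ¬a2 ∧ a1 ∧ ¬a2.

¬¬a1 ∨ a1 ∧ (¬a2 ∨ a5) ∧ ¬a2 ∧ a1 ∧ ¬a2
= ¬¬a1 ∨ a1 ∧ ¬a2 ∧ a1 ∧ ¬a2   [absorption]
= ¬¬a1 ∨ a1 ∧ ¬a2   [idempotence]
= a1 ∨ a1 ∧ ¬a2   [double negation]
= a1   [absorption]

a1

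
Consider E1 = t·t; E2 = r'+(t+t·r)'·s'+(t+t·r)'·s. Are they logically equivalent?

E1: t·t
    = t   (idempotence)
E2: r'+(t+t·r)'·s'+(t+t·r)'·s
    = r'+(t+t·r)'·(s'+s)   (distribution)
    = r'+t'·(s'+s)   (absorption)
    = r'+t'   (complement / identity)
These differ: at r=0, s=0, t=0, E1 = 0 but E2 = 1.

No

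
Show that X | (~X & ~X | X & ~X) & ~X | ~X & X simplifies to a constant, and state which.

X | (~X & ~X | X & ~X) & ~X | ~X & X
= X | ~X & ~X | ~X & X   (distribution)
= X | ~X   (distribution)
= 1   (complement)

1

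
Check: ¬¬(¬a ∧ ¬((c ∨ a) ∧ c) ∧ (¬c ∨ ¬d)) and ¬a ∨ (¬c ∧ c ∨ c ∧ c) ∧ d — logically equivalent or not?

E1: ¬¬(¬a ∧ ¬((c ∨ a) ∧ c) ∧ (¬c ∨ ¬d))
    = ¬¬(¬a ∧ ¬c ∧ (¬c ∨ ¬d))   (absorption)
    = ¬¬(¬a ∧ ¬c)   (absorption)
    = ¬a ∧ ¬c   (double negation)
E2: ¬a ∨ (¬c ∧ c ∨ c ∧ c) ∧ d
    = ¬a ∨ c ∧ d   (distribution)
These differ: at a=0, c=1, d=1, E1 = 0 but E2 = 1.

No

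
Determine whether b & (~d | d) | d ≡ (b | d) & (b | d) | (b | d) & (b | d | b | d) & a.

Yes

E1: b & (~d | d) | d
    = b | d   (complement / identity)
E2: (b | d) & (b | d) | (b | d) & (b | d | b | d) & a
    = (b | d) & (b | d) | (b | d) & (b | d) & a   (idempotence)
    = (b | d) & (b | d)   (absorption)
    = b | d   (idempotence)
Both reduce to b | d, so they are equivalent.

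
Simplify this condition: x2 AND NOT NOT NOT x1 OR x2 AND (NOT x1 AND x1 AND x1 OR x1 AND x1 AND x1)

x2 AND NOT NOT NOT x1 OR x2 AND (NOT x1 AND x1 AND x1 OR x1 AND x1 AND x1)
= x2 AND NOT NOT NOT x1 OR x2 AND x1 AND x1   — distribution
= x2 AND NOT x1 OR x2 AND x1 AND x1   — double negation
= x2 AND NOT x1 OR x2 AND x1   — idempotence
= x2   — distribution

x2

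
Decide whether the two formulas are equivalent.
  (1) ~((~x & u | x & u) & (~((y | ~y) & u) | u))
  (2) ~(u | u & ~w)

E1: ~((~x & u | x & u) & (~((y | ~y) & u) | u))
    = ~((~x & u | x & u) & (~u | u))   [complement / identity]
    = ~(~x & u | x & u)   [complement / identity]
    = ~u   [distribution]
E2: ~(u | u & ~w)
    = ~u   [absorption]
Both reduce to ~u, so they are equivalent.

Yes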